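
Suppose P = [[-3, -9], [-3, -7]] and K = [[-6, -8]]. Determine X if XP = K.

X = [[-3, 5]]

Right-multiplying both sides by P⁻¹ gives X = KP⁻¹.
P has determinant -6; P⁻¹ = [[7/6, -3/2], [-1/2, 1/2]].
X = KP⁻¹ = [[-6, -8]] · [[7/6, -3/2], [-1/2, 1/2]] = [[-3, 5]].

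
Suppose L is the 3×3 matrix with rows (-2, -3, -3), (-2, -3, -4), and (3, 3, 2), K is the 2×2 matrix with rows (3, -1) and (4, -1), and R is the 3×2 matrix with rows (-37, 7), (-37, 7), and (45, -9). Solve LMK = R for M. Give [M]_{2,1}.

M = L⁻¹RK⁻¹ (apply L⁻¹ on the left and K⁻¹ on the right).
det L = 3, so L⁻¹ = [[2, -1, 1], [-8/3, 5/3, -2/3], [1, -1, 0]].
det K = 1, so K⁻¹ = [[-1, 1], [-4, 3]].
L⁻¹R = [[8, -2], [7, -1], [0, 0]].
M = (L⁻¹R)K⁻¹ = [[0, 2], [-3, 4], [0, 0]].

-3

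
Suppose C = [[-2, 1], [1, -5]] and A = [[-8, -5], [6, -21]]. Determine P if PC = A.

P = [[5, 2], [-1, 4]]

Right-multiplying both sides by C⁻¹ gives P = AC⁻¹.
det C = 9, so C⁻¹ = [[-5/9, -1/9], [-1/9, -2/9]].
P = AC⁻¹ = [[-8, -5], [6, -21]] · [[-5/9, -1/9], [-1/9, -2/9]] = [[5, 2], [-1, 4]].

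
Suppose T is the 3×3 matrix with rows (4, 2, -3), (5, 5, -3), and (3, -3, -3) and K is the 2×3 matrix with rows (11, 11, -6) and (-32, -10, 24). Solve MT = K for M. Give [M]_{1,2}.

4

Right-multiplying both sides by T⁻¹ gives M = KT⁻¹.
det T = 6; the adjugate gives T⁻¹ = [[-4, 5/2, 3/2], [1, -1/2, -1/2], [-5, 3, 5/3]].
M = KT⁻¹ = [[11, 11, -6], [-32, -10, 24]] · [[-4, 5/2, 3/2], [1, -1/2, -1/2], [-5, 3, 5/3]] = [[-3, 4, 1], [-2, -3, -3]].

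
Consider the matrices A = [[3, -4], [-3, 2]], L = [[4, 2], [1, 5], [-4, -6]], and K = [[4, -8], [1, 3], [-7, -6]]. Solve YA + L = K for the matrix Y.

Y = [[5, 5], [1, 1], [1, 2]]

YA = K − L = [[0, -10], [0, -2], [-3, 0]].
Right-multiplying both sides by A⁻¹ gives Y = (K − L)A⁻¹.
det A = -6, so A⁻¹ = [[-1/3, -2/3], [-1/2, -1/2]].
Y = (K − L)A⁻¹ = [[5, 5], [1, 1], [1, 2]].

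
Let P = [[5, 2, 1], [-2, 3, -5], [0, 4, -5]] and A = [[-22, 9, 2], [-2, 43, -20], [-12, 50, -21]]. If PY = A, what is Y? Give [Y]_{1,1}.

Left-multiplying both sides by P⁻¹ gives Y = P⁻¹A.
det P = -3, so P⁻¹ = [[-5/3, -14/3, 13/3], [10/3, 25/3, -23/3], [8/3, 20/3, -19/3]].
Y = P⁻¹A = [[-5/3, -14/3, 13/3], [10/3, 25/3, -23/3], [8/3, 20/3, -19/3]] · [[-22, 9, 2], [-2, 43, -20], [-12, 50, -21]] = [[-6, 1, -1], [2, 5, 1], [4, -6, 5]].

-6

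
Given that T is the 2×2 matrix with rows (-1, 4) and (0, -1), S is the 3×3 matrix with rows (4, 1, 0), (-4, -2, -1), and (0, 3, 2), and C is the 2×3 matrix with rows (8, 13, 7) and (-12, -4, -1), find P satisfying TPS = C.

Left-multiply by T⁻¹ and right-multiply by S⁻¹: P = T⁻¹CS⁻¹.
T has determinant 1; T⁻¹ = [[-1, -4], [0, -1]].
det S = 4; the adjugate gives S⁻¹ = [[-1/4, -1/2, -1/4], [2, 2, 1], [-3, -3, -1]].
T⁻¹C = [[40, 3, -3], [12, 4, 1]].
P = (T⁻¹C)S⁻¹ = [[5, -5, -4], [2, -1, 0]].

P = [[5, -5, -4], [2, -1, 0]]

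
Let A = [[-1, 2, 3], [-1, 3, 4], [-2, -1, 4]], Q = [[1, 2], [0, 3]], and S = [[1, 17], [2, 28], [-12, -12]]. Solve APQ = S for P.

Isolating P: multiply by A⁻¹ from the left and Q⁻¹ from the right, so P = A⁻¹SQ⁻¹.
A has determinant -3; A⁻¹ = [[-16/3, 11/3, 1/3], [4/3, -2/3, -1/3], [-7/3, 5/3, 1/3]].
det Q = 3; the adjugate gives Q⁻¹ = [[1, -2/3], [0, 1/3]].
A⁻¹S = [[-2, 8], [4, 8], [-3, 3]].
P = (A⁻¹S)Q⁻¹ = [[-2, 4], [4, 0], [-3, 3]].

P = [[-2, 4], [4, 0], [-3, 3]]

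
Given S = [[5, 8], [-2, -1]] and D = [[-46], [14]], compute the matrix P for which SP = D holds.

Since S multiplies P on the left, P = S⁻¹D.
det S = 11; the adjugate gives S⁻¹ = [[-1/11, -8/11], [2/11, 5/11]].
P = S⁻¹D = [[-1/11, -8/11], [2/11, 5/11]] · [[-46], [14]] = [[-6], [-2]].

P = [[-6], [-2]]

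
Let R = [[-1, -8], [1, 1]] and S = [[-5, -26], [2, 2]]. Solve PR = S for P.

Since R sits to the right of P, P = SR⁻¹.
det R = 7; the adjugate gives R⁻¹ = [[1/7, 8/7], [-1/7, -1/7]].
P = SR⁻¹ = [[-5, -26], [2, 2]] · [[1/7, 8/7], [-1/7, -1/7]] = [[3, -2], [0, 2]].

P = [[3, -2], [0, 2]]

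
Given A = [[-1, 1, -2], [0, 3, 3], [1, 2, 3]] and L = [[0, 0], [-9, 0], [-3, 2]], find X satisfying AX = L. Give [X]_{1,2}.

3

Since A multiplies X on the left, X = A⁻¹L.
det A = 6, so A⁻¹ = [[1/2, -7/6, 3/2], [1/2, -1/6, 1/2], [-1/2, 1/2, -1/2]].
X = A⁻¹L = [[1/2, -7/6, 3/2], [1/2, -1/6, 1/2], [-1/2, 1/2, -1/2]] · [[0, 0], [-9, 0], [-3, 2]] = [[6, 3], [0, 1], [-3, -1]].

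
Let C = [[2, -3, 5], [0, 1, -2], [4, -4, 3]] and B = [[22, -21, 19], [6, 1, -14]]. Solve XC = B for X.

X = [[3, 4, 4], [-3, 4, 3]]

Right-multiplying both sides by C⁻¹ gives X = BC⁻¹.
det C = -6; the adjugate gives C⁻¹ = [[5/6, 11/6, -1/6], [4/3, 7/3, -2/3], [2/3, 2/3, -1/3]].
X = BC⁻¹ = [[22, -21, 19], [6, 1, -14]] · [[5/6, 11/6, -1/6], [4/3, 7/3, -2/3], [2/3, 2/3, -1/3]] = [[3, 4, 4], [-3, 4, 3]].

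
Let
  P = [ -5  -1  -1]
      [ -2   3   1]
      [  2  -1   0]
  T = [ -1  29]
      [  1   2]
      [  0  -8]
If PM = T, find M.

Left-multiplying both sides by P⁻¹ gives M = P⁻¹T.
det P = -3, so P⁻¹ = [[-1/3, -1/3, -2/3], [-2/3, -2/3, -7/3], [4/3, 7/3, 17/3]].
M = P⁻¹T = [[-1/3, -1/3, -2/3], [-2/3, -2/3, -7/3], [4/3, 7/3, 17/3]] · [[-1, 29], [1, 2], [0, -8]] = [[0, -5], [0, -2], [1, -2]].

M = [[0, -5], [0, -2], [1, -2]]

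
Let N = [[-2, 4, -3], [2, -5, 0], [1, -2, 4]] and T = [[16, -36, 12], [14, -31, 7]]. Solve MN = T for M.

M = [[-4, 4, 0], [-5, 3, -2]]

Since N sits to the right of M, M = TN⁻¹.
N has determinant 5; N⁻¹ = [[-4, -2, -3], [-8/5, -1, -6/5], [1/5, 0, 2/5]].
M = TN⁻¹ = [[16, -36, 12], [14, -31, 7]] · [[-4, -2, -3], [-8/5, -1, -6/5], [1/5, 0, 2/5]] = [[-4, 4, 0], [-5, 3, -2]].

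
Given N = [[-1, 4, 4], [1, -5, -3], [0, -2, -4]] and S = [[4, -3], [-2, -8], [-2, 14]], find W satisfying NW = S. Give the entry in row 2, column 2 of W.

5

Left-multiplying both sides by N⁻¹ gives W = N⁻¹S.
N has determinant -6; N⁻¹ = [[-7/3, -4/3, -4/3], [-2/3, -2/3, -1/6], [1/3, 1/3, -1/6]].
W = N⁻¹S = [[-7/3, -4/3, -4/3], [-2/3, -2/3, -1/6], [1/3, 1/3, -1/6]] · [[4, -3], [-2, -8], [-2, 14]] = [[-4, -1], [-1, 5], [1, -6]].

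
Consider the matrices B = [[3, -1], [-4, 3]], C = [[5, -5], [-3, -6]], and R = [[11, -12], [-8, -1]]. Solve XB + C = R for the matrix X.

X = [[-2, -3], [1, 2]]

XB = R − C = [[6, -7], [-5, 5]].
Since B sits to the right of X, X = (R − C)B⁻¹.
det B = 5; the adjugate gives B⁻¹ = [[3/5, 1/5], [4/5, 3/5]].
X = (R − C)B⁻¹ = [[-2, -3], [1, 2]].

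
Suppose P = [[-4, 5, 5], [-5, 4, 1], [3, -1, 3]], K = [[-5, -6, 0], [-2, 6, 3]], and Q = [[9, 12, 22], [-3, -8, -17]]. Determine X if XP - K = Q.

XP = Q + K = [[4, 6, 22], [-5, -2, -14]].
Since P sits to the right of X, X = (Q + K)P⁻¹.
P has determinant 3; P⁻¹ = [[13/3, -20/3, -5], [6, -9, -7], [-7/3, 11/3, 3]].
X = (Q + K)P⁻¹ = [[2, 0, 4], [-1, 0, -3]].

X = [[2, 0, 4], [-1, 0, -3]]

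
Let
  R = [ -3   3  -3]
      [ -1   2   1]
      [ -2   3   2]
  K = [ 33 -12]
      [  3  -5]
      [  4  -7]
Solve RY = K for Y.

R is on the left of Y, so left-multiply by R⁻¹: Y = R⁻¹K.
det R = -6; the adjugate gives R⁻¹ = [[-1/6, 5/2, -3/2], [0, 2, -1], [-1/6, -1/2, 1/2]].
Y = R⁻¹K = [[-1/6, 5/2, -3/2], [0, 2, -1], [-1/6, -1/2, 1/2]] · [[33, -12], [3, -5], [4, -7]] = [[-4, 0], [2, -3], [-5, 1]].

Y = [[-4, 0], [2, -3], [-5, 1]]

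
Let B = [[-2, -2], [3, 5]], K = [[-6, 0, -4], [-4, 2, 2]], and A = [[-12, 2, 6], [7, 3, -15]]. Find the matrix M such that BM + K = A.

BM = A − K = [[-6, 2, 10], [11, 1, -17]].
B is on the left of M, so left-multiply by B⁻¹: M = B⁻¹(A − K).
det B = -4; the adjugate gives B⁻¹ = [[-5/4, -1/2], [3/4, 1/2]].
M = B⁻¹(A − K) = [[2, -3, -4], [1, 2, -1]].

M = [[2, -3, -4], [1, 2, -1]]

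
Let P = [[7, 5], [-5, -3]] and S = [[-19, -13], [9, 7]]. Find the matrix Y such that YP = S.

Y = [[-2, 1], [2, 1]]

Right-multiplying both sides by P⁻¹ gives Y = SP⁻¹.
det P = 4, so P⁻¹ = [[-3/4, -5/4], [5/4, 7/4]].
Y = SP⁻¹ = [[-19, -13], [9, 7]] · [[-3/4, -5/4], [5/4, 7/4]] = [[-2, 1], [2, 1]].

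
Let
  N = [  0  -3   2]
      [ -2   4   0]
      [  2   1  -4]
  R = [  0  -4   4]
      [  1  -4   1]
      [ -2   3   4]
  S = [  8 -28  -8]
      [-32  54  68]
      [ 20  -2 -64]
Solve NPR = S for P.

Left-multiply by N⁻¹ and right-multiply by R⁻¹: P = N⁻¹SR⁻¹.
N has determinant 4; N⁻¹ = [[-4, -5/2, -2], [-2, -1, -1], [-5/2, -3/2, -3/2]].
det R = 4, so R⁻¹ = [[-19/4, 7, 3], [-3/2, 2, 1], [-5/4, 2, 1]].
N⁻¹S = [[8, -19, -10], [-4, 4, 12], [-2, -8, 14]].
P = (N⁻¹S)R⁻¹ = [[3, -2, -5], [-2, 4, 4], [4, -2, 0]].

P = [[3, -2, -5], [-2, 4, 4], [4, -2, 0]]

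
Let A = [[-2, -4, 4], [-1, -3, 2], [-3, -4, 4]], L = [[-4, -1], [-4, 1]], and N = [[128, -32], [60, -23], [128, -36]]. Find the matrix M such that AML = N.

M = [[-2, 2], [-4, 3], [-5, -4]]

Left-multiply by A⁻¹ and right-multiply by L⁻¹: M = A⁻¹NL⁻¹.
A has determinant -4; A⁻¹ = [[1, 0, -1], [1/2, -1, 0], [5/4, -1, -1/2]].
det L = -8, so L⁻¹ = [[-1/8, -1/8], [-1/2, 1/2]].
A⁻¹N = [[0, 4], [4, 7], [36, 1]].
M = (A⁻¹N)L⁻¹ = [[-2, 2], [-4, 3], [-5, -4]].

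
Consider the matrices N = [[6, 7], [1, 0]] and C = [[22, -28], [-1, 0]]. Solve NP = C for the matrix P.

Left-multiplying both sides by N⁻¹ gives P = N⁻¹C.
N has determinant -7; N⁻¹ = [[0, 1], [1/7, -6/7]].
P = N⁻¹C = [[0, 1], [1/7, -6/7]] · [[22, -28], [-1, 0]] = [[-1, 0], [4, -4]].

P = [[-1, 0], [4, -4]]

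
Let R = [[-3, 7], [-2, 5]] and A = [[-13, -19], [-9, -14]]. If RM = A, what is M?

M = [[2, -3], [-1, -4]]

Left-multiplying both sides by R⁻¹ gives M = R⁻¹A.
det R = -1, so R⁻¹ = [[-5, 7], [-2, 3]].
M = R⁻¹A = [[-5, 7], [-2, 3]] · [[-13, -19], [-9, -14]] = [[2, -3], [-1, -4]].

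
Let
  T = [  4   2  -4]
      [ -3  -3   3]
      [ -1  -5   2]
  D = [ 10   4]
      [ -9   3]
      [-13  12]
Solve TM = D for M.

M = [[-4, -2], [1, -4], [-6, -5]]

T is on the left of M, so left-multiply by T⁻¹: M = T⁻¹D.
T has determinant -6; T⁻¹ = [[-3/2, -8/3, 1], [-1/2, -2/3, 0], [-2, -3, 1]].
M = T⁻¹D = [[-3/2, -8/3, 1], [-1/2, -2/3, 0], [-2, -3, 1]] · [[10, 4], [-9, 3], [-13, 12]] = [[-4, -2], [1, -4], [-6, -5]].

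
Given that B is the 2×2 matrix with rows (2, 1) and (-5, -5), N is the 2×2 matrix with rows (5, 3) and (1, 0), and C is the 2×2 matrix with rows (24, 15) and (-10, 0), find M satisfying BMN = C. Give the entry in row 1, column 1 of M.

5

Left-multiply by B⁻¹ and right-multiply by N⁻¹: M = B⁻¹CN⁻¹.
det B = -5; the adjugate gives B⁻¹ = [[1, 1/5], [-1, -2/5]].
det N = -3, so N⁻¹ = [[0, 1], [1/3, -5/3]].
B⁻¹C = [[22, 15], [-20, -15]].
M = (B⁻¹C)N⁻¹ = [[5, -3], [-5, 5]].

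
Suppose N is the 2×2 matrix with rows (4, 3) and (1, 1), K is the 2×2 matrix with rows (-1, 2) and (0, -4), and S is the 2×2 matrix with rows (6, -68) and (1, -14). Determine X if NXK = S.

X = [[-3, 5], [2, -2]]

Left-multiply by N⁻¹ and right-multiply by K⁻¹: X = N⁻¹SK⁻¹.
det N = 1; the adjugate gives N⁻¹ = [[1, -3], [-1, 4]].
det K = 4, so K⁻¹ = [[-1, -1/2], [0, -1/4]].
N⁻¹S = [[3, -26], [-2, 12]].
X = (N⁻¹S)K⁻¹ = [[-3, 5], [2, -2]].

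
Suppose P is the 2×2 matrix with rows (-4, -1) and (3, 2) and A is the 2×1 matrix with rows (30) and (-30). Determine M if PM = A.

M = [[-6], [-6]]

Since P multiplies M on the left, M = P⁻¹A.
det P = -5; the adjugate gives P⁻¹ = [[-2/5, -1/5], [3/5, 4/5]].
M = P⁻¹A = [[-2/5, -1/5], [3/5, 4/5]] · [[30], [-30]] = [[-6], [-6]].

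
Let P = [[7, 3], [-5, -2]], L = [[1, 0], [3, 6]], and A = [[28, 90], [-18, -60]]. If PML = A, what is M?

M = [[-2, 0], [-1, 5]]

Isolating M: multiply by P⁻¹ from the left and L⁻¹ from the right, so M = P⁻¹AL⁻¹.
det P = 1; the adjugate gives P⁻¹ = [[-2, -3], [5, 7]].
det L = 6, so L⁻¹ = [[1, 0], [-1/2, 1/6]].
P⁻¹A = [[-2, 0], [14, 30]].
M = (P⁻¹A)L⁻¹ = [[-2, 0], [-1, 5]].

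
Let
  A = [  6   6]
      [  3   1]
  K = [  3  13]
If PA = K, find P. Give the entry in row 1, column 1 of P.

A is on the right of P, so right-multiply by A⁻¹: P = KA⁻¹.
det A = -12; the adjugate gives A⁻¹ = [[-1/12, 1/2], [1/4, -1/2]].
P = KA⁻¹ = [[3, 13]] · [[-1/12, 1/2], [1/4, -1/2]] = [[3, -5]].

3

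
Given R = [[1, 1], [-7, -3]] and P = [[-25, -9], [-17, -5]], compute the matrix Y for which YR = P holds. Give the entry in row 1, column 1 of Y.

3

Right-multiplying both sides by R⁻¹ gives Y = PR⁻¹.
det R = 4, so R⁻¹ = [[-3/4, -1/4], [7/4, 1/4]].
Y = PR⁻¹ = [[-25, -9], [-17, -5]] · [[-3/4, -1/4], [7/4, 1/4]] = [[3, 4], [4, 3]].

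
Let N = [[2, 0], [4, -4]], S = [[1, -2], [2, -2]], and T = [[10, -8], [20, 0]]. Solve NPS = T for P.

P = [[-1, 3], [4, -2]]

Isolating P: multiply by N⁻¹ from the left and S⁻¹ from the right, so P = N⁻¹TS⁻¹.
N has determinant -8; N⁻¹ = [[1/2, 0], [1/2, -1/4]].
det S = 2; the adjugate gives S⁻¹ = [[-1, 1], [-1, 1/2]].
N⁻¹T = [[5, -4], [0, -4]].
P = (N⁻¹T)S⁻¹ = [[-1, 3], [4, -2]].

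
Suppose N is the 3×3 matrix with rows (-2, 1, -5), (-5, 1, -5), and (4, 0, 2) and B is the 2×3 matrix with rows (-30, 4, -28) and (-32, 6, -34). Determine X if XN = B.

Right-multiplying both sides by N⁻¹ gives X = BN⁻¹.
det N = 6; the adjugate gives N⁻¹ = [[1/3, -1/3, 0], [-5/3, 8/3, 5/2], [-2/3, 2/3, 1/2]].
X = BN⁻¹ = [[-30, 4, -28], [-32, 6, -34]] · [[1/3, -1/3, 0], [-5/3, 8/3, 5/2], [-2/3, 2/3, 1/2]] = [[2, 2, -4], [2, 4, -2]].

X = [[2, 2, -4], [2, 4, -2]]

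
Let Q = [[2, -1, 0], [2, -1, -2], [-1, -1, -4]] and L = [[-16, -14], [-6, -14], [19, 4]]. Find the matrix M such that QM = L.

M = [[-5, -6], [6, 2], [-5, 0]]

Left-multiplying both sides by Q⁻¹ gives M = Q⁻¹L.
Q has determinant -6; Q⁻¹ = [[-1/3, 2/3, -1/3], [-5/3, 4/3, -2/3], [1/2, -1/2, 0]].
M = Q⁻¹L = [[-1/3, 2/3, -1/3], [-5/3, 4/3, -2/3], [1/2, -1/2, 0]] · [[-16, -14], [-6, -14], [19, 4]] = [[-5, -6], [6, 2], [-5, 0]].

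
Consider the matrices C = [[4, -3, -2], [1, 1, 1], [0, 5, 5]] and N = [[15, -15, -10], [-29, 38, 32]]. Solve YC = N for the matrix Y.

Right-multiplying both sides by C⁻¹ gives Y = NC⁻¹.
det C = 5, so C⁻¹ = [[0, 1, -1/5], [-1, 4, -6/5], [1, -4, 7/5]].
Y = NC⁻¹ = [[15, -15, -10], [-29, 38, 32]] · [[0, 1, -1/5], [-1, 4, -6/5], [1, -4, 7/5]] = [[5, -5, 1], [-6, -5, 5]].

Y = [[5, -5, 1], [-6, -5, 5]]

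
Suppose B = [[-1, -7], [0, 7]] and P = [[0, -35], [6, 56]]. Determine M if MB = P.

M = [[0, -5], [-6, 2]]

Right-multiplying both sides by B⁻¹ gives M = PB⁻¹.
det B = -7, so B⁻¹ = [[-1, -1], [0, 1/7]].
M = PB⁻¹ = [[0, -35], [6, 56]] · [[-1, -1], [0, 1/7]] = [[0, -5], [-6, 2]].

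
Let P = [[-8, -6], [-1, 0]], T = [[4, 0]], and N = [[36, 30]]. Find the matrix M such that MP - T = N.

M = [[-5, 0]]

MP = N + T = [[40, 30]].
Since P sits to the right of M, M = (N + T)P⁻¹.
P has determinant -6; P⁻¹ = [[0, -1], [-1/6, 4/3]].
M = (N + T)P⁻¹ = [[-5, 0]].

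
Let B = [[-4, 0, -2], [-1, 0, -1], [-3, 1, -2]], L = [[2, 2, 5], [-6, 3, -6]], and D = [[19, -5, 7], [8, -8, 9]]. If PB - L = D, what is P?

P = [[-3, 0, -3], [3, 1, -5]]

PB = D + L = [[21, -3, 12], [2, -5, 3]].
B is on the right of P, so right-multiply by B⁻¹: P = (D + L)B⁻¹.
det B = -2; the adjugate gives B⁻¹ = [[-1/2, 1, 0], [-1/2, -1, 1], [1/2, -2, 0]].
P = (D + L)B⁻¹ = [[-3, 0, -3], [3, 1, -5]].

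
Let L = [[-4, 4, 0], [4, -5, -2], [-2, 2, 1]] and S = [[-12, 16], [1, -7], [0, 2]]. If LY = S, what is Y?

Y = [[2, -1], [-1, 3], [6, -6]]

Left-multiplying both sides by L⁻¹ gives Y = L⁻¹S.
det L = 4; the adjugate gives L⁻¹ = [[-1/4, -1, -2], [0, -1, -2], [-1/2, 0, 1]].
Y = L⁻¹S = [[-1/4, -1, -2], [0, -1, -2], [-1/2, 0, 1]] · [[-12, 16], [1, -7], [0, 2]] = [[2, -1], [-1, 3], [6, -6]].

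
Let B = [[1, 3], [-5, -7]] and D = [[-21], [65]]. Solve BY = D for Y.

Y = [[-6], [-5]]

B is on the left of Y, so left-multiply by B⁻¹: Y = B⁻¹D.
B has determinant 8; B⁻¹ = [[-7/8, -3/8], [5/8, 1/8]].
Y = B⁻¹D = [[-7/8, -3/8], [5/8, 1/8]] · [[-21], [65]] = [[-6], [-5]].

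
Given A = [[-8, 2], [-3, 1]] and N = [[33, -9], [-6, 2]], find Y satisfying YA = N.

Y = [[-3, -3], [0, 2]]

Right-multiplying both sides by A⁻¹ gives Y = NA⁻¹.
A has determinant -2; A⁻¹ = [[-1/2, 1], [-3/2, 4]].
Y = NA⁻¹ = [[33, -9], [-6, 2]] · [[-1/2, 1], [-3/2, 4]] = [[-3, -3], [0, 2]].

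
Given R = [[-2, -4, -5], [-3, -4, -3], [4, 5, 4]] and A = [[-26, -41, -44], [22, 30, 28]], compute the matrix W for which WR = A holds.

Since R sits to the right of W, W = AR⁻¹.
det R = -3; the adjugate gives R⁻¹ = [[1/3, 3, 8/3], [0, -4, -3], [-1/3, 2, 4/3]].
W = AR⁻¹ = [[-26, -41, -44], [22, 30, 28]] · [[1/3, 3, 8/3], [0, -4, -3], [-1/3, 2, 4/3]] = [[6, -2, -5], [-2, 2, 6]].

W = [[6, -2, -5], [-2, 2, 6]]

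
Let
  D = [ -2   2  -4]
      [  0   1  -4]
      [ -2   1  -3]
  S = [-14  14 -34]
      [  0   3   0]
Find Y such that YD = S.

Right-multiplying both sides by D⁻¹ gives Y = SD⁻¹.
D has determinant 6; D⁻¹ = [[1/6, 1/3, -2/3], [4/3, -1/3, -4/3], [1/3, -1/3, -1/3]].
Y = SD⁻¹ = [[-14, 14, -34], [0, 3, 0]] · [[1/6, 1/3, -2/3], [4/3, -1/3, -4/3], [1/3, -1/3, -1/3]] = [[5, 2, 2], [4, -1, -4]].

Y = [[5, 2, 2], [4, -1, -4]]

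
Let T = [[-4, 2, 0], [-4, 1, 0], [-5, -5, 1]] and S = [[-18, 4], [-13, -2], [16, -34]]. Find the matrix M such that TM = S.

M = [[2, 2], [-5, 6], [1, 6]]

Since T multiplies M on the left, M = T⁻¹S.
det T = 4, so T⁻¹ = [[1/4, -1/2, 0], [1, -1, 0], [25/4, -15/2, 1]].
M = T⁻¹S = [[1/4, -1/2, 0], [1, -1, 0], [25/4, -15/2, 1]] · [[-18, 4], [-13, -2], [16, -34]] = [[2, 2], [-5, 6], [1, 6]].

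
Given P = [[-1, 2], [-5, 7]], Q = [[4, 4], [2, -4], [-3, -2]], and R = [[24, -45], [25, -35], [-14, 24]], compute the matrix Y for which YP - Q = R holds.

YP = R + Q = [[28, -41], [27, -39], [-17, 22]].
P is on the right of Y, so right-multiply by P⁻¹: Y = (R + Q)P⁻¹.
det P = 3, so P⁻¹ = [[7/3, -2/3], [5/3, -1/3]].
Y = (R + Q)P⁻¹ = [[-3, -5], [-2, -5], [-3, 4]].

Y = [[-3, -5], [-2, -5], [-3, 4]]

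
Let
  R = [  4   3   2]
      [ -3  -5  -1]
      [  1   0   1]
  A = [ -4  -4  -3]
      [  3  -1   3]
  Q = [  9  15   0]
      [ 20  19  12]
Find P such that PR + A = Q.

P = [[3, -2, -5], [0, -4, 5]]

PR = Q − A = [[13, 19, 3], [17, 20, 9]].
Right-multiplying both sides by R⁻¹ gives P = (Q − A)R⁻¹.
det R = -4, so R⁻¹ = [[5/4, 3/4, -7/4], [-1/2, -1/2, 1/2], [-5/4, -3/4, 11/4]].
P = (Q − A)R⁻¹ = [[3, -2, -5], [0, -4, 5]].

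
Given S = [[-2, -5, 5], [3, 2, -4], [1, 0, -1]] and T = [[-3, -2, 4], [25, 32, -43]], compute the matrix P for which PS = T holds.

P = [[0, -1, 0], [-4, 6, -1]]

S is on the right of P, so right-multiply by S⁻¹: P = TS⁻¹.
det S = -1; the adjugate gives S⁻¹ = [[2, 5, -10], [1, 3, -7], [2, 5, -11]].
P = TS⁻¹ = [[-3, -2, 4], [25, 32, -43]] · [[2, 5, -10], [1, 3, -7], [2, 5, -11]] = [[0, -1, 0], [-4, 6, -1]].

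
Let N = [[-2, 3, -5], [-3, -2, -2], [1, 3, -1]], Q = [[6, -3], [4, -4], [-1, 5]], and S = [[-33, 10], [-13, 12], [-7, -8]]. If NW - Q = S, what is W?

W = [[5, 2], [-4, -3], [1, -4]]

NW = S + Q = [[-27, 7], [-9, 8], [-8, -3]].
Since N multiplies W on the left, W = N⁻¹(S + Q).
det N = 4; the adjugate gives N⁻¹ = [[2, -3, -4], [-5/4, 7/4, 11/4], [-7/4, 9/4, 13/4]].
W = N⁻¹(S + Q) = [[5, 2], [-4, -3], [1, -4]].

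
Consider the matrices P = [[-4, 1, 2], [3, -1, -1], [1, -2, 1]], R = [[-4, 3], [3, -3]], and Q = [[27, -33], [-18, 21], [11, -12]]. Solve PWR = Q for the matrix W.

Left-multiply by P⁻¹ and right-multiply by R⁻¹: W = P⁻¹QR⁻¹.
det P = -2, so P⁻¹ = [[3/2, 5/2, -1/2], [2, 3, -1], [5/2, 7/2, -1/2]].
R has determinant 3; R⁻¹ = [[-1, -1], [-1, -4/3]].
P⁻¹Q = [[-10, 9], [-11, 9], [-1, -3]].
W = (P⁻¹Q)R⁻¹ = [[1, -2], [2, -1], [4, 5]].

W = [[1, -2], [2, -1], [4, 5]]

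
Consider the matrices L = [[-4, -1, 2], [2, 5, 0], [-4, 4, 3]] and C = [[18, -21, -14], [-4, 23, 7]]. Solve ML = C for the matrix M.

M = [[2, 1, -6], [-1, 2, 3]]

L is on the right of M, so right-multiply by L⁻¹: M = CL⁻¹.
det L = 2, so L⁻¹ = [[15/2, 11/2, -5], [-3, -2, 2], [14, 10, -9]].
M = CL⁻¹ = [[18, -21, -14], [-4, 23, 7]] · [[15/2, 11/2, -5], [-3, -2, 2], [14, 10, -9]] = [[2, 1, -6], [-1, 2, 3]].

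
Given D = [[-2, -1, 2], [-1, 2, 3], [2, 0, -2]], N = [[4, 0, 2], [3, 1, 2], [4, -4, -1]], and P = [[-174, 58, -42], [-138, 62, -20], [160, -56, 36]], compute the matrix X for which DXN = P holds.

X = [[4, 3, 3], [5, -2, 0], [-5, -1, -5]]

Left-multiply by D⁻¹ and right-multiply by N⁻¹: X = D⁻¹PN⁻¹.
det D = -4; the adjugate gives D⁻¹ = [[1, 1/2, 7/4], [-1, 0, -1], [1, 1/2, 5/4]].
N has determinant -4; N⁻¹ = [[-7/4, 2, 1/2], [-11/4, 3, 1/2], [4, -4, -1]].
D⁻¹P = [[37, -9, 11], [14, -2, 6], [-43, 19, -7]].
X = (D⁻¹P)N⁻¹ = [[4, 3, 3], [5, -2, 0], [-5, -1, -5]].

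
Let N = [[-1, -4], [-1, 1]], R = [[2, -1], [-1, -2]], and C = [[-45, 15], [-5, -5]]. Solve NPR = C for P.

Isolating P: multiply by N⁻¹ from the left and R⁻¹ from the right, so P = N⁻¹CR⁻¹.
det N = -5; the adjugate gives N⁻¹ = [[-1/5, -4/5], [-1/5, 1/5]].
det R = -5; the adjugate gives R⁻¹ = [[2/5, -1/5], [-1/5, -2/5]].
N⁻¹C = [[13, 1], [8, -4]].
P = (N⁻¹C)R⁻¹ = [[5, -3], [4, 0]].

P = [[5, -3], [4, 0]]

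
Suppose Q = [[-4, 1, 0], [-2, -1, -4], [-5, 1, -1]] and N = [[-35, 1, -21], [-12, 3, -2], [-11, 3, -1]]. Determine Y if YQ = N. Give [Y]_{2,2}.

Right-multiplying both sides by Q⁻¹ gives Y = NQ⁻¹.
det Q = -2, so Q⁻¹ = [[-5/2, -1/2, 2], [-9, -2, 8], [7/2, 1/2, -3]].
Y = NQ⁻¹ = [[-35, 1, -21], [-12, 3, -2], [-11, 3, -1]] · [[-5/2, -1/2, 2], [-9, -2, 8], [7/2, 1/2, -3]] = [[5, 5, 1], [-4, -1, 6], [-3, -1, 5]].

-1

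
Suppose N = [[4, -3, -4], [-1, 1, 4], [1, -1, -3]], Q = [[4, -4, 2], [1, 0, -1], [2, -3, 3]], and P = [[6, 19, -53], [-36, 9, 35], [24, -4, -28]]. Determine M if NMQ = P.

M = [[0, -2, -2], [-1, 4, 3], [-5, -2, 5]]

M = N⁻¹PQ⁻¹ (apply N⁻¹ on the left and Q⁻¹ on the right).
det N = 1, so N⁻¹ = [[1, -5, -8], [1, -8, -12], [0, 1, 1]].
Q has determinant 2; Q⁻¹ = [[-3/2, 3, 2], [-5/2, 4, 3], [-3/2, 2, 2]].
N⁻¹P = [[-6, 6, -4], [6, -5, 3], [-12, 5, 7]].
M = (N⁻¹P)Q⁻¹ = [[0, -2, -2], [-1, 4, 3], [-5, -2, 5]].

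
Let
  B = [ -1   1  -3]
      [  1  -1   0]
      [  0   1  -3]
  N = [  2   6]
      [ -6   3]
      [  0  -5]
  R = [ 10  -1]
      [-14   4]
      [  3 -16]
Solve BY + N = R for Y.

Y = [[-5, -4], [3, -5], [0, 2]]

BY = R − N = [[8, -7], [-8, 1], [3, -11]].
Since B multiplies Y on the left, Y = B⁻¹(R − N).
B has determinant -3; B⁻¹ = [[-1, 0, 1], [-1, -1, 1], [-1/3, -1/3, 0]].
Y = B⁻¹(R − N) = [[-5, -4], [3, -5], [0, 2]].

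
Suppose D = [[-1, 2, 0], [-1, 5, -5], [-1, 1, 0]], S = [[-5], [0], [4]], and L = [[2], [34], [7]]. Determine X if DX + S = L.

DX = L − S = [[7], [34], [3]].
Left-multiplying both sides by D⁻¹ gives X = D⁻¹(L − S).
D has determinant 5; D⁻¹ = [[1, 0, -2], [1, 0, -1], [4/5, -1/5, -3/5]].
X = D⁻¹(L − S) = [[1], [4], [-3]].

X = [[1], [4], [-3]]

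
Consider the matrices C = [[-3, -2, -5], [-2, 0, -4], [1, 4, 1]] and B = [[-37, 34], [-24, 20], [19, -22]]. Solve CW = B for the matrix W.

Since C multiplies W on the left, W = C⁻¹B.
det C = -4; the adjugate gives C⁻¹ = [[-4, 9/2, -2], [1/2, -1/2, 1/2], [2, -5/2, 1]].
W = C⁻¹B = [[-4, 9/2, -2], [1/2, -1/2, 1/2], [2, -5/2, 1]] · [[-37, 34], [-24, 20], [19, -22]] = [[2, -2], [3, -4], [5, -4]].

W = [[2, -2], [3, -4], [5, -4]]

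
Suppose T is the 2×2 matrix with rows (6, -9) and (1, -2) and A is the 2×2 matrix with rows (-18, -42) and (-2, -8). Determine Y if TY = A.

Y = [[-6, -4], [-2, 2]]

Since T multiplies Y on the left, Y = T⁻¹A.
det T = -3, so T⁻¹ = [[2/3, -3], [1/3, -2]].
Y = T⁻¹A = [[2/3, -3], [1/3, -2]] · [[-18, -42], [-2, -8]] = [[-6, -4], [-2, 2]].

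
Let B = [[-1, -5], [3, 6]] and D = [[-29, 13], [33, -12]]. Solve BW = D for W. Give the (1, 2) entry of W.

2

Since B multiplies W on the left, W = B⁻¹D.
det B = 9, so B⁻¹ = [[2/3, 5/9], [-1/3, -1/9]].
W = B⁻¹D = [[2/3, 5/9], [-1/3, -1/9]] · [[-29, 13], [33, -12]] = [[-1, 2], [6, -3]].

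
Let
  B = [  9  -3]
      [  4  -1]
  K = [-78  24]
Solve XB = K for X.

B is on the right of X, so right-multiply by B⁻¹: X = KB⁻¹.
B has determinant 3; B⁻¹ = [[-1/3, 1], [-4/3, 3]].
X = KB⁻¹ = [[-78, 24]] · [[-1/3, 1], [-4/3, 3]] = [[-6, -6]].

X = [[-6, -6]]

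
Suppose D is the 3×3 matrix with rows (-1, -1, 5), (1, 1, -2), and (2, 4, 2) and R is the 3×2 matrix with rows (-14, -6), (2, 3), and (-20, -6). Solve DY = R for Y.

D is on the left of Y, so left-multiply by D⁻¹: Y = D⁻¹R.
D has determinant 6; D⁻¹ = [[5/3, 11/3, -1/2], [-1, -2, 1/2], [1/3, 1/3, 0]].
Y = D⁻¹R = [[5/3, 11/3, -1/2], [-1, -2, 1/2], [1/3, 1/3, 0]] · [[-14, -6], [2, 3], [-20, -6]] = [[-6, 4], [0, -3], [-4, -1]].

Y = [[-6, 4], [0, -3], [-4, -1]]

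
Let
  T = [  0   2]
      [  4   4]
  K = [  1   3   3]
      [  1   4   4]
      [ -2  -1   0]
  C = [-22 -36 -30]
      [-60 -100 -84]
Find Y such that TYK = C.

Y = [[-2, 0, 1], [-5, 0, 3]]

Y = T⁻¹CK⁻¹ (apply T⁻¹ on the left and K⁻¹ on the right).
det T = -8; the adjugate gives T⁻¹ = [[-1/2, 1/4], [1/2, 0]].
det K = 1, so K⁻¹ = [[4, -3, 0], [-8, 6, -1], [7, -5, 1]].
T⁻¹C = [[-4, -7, -6], [-11, -18, -15]].
Y = (T⁻¹C)K⁻¹ = [[-2, 0, 1], [-5, 0, 3]].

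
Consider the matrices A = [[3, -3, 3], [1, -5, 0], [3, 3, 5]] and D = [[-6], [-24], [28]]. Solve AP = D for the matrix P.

Since A multiplies P on the left, P = A⁻¹D.
A has determinant -6; A⁻¹ = [[25/6, -4, -5/2], [5/6, -1, -1/2], [-3, 3, 2]].
P = A⁻¹D = [[25/6, -4, -5/2], [5/6, -1, -1/2], [-3, 3, 2]] · [[-6], [-24], [28]] = [[1], [5], [2]].

P = [[1], [5], [2]]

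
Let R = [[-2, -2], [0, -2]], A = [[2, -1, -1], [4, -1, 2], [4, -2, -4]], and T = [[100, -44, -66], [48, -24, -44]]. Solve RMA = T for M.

M = [[3, -3, -5], [-2, 0, -5]]

Left-multiply by R⁻¹ and right-multiply by A⁻¹: M = R⁻¹TA⁻¹.
det R = 4, so R⁻¹ = [[-1/2, 1/2], [0, -1/2]].
A has determinant -4; A⁻¹ = [[-2, 1/2, 3/4], [-6, 1, 2], [1, 0, -1/2]].
R⁻¹T = [[-26, 10, 11], [-24, 12, 22]].
M = (R⁻¹T)A⁻¹ = [[3, -3, -5], [-2, 0, -5]].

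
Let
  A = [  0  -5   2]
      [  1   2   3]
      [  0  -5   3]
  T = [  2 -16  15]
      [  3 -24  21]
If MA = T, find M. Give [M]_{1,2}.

Since A sits to the right of M, M = TA⁻¹.
det A = 5; the adjugate gives A⁻¹ = [[21/5, 1, -19/5], [-3/5, 0, 2/5], [-1, 0, 1]].
M = TA⁻¹ = [[2, -16, 15], [3, -24, 21]] · [[21/5, 1, -19/5], [-3/5, 0, 2/5], [-1, 0, 1]] = [[3, 2, 1], [6, 3, 0]].

2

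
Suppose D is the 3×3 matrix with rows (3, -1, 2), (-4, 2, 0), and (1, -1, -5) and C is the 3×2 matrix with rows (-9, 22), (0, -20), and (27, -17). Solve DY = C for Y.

Y = [[3, 2], [6, -6], [-6, 5]]

D is on the left of Y, so left-multiply by D⁻¹: Y = D⁻¹C.
det D = -6; the adjugate gives D⁻¹ = [[5/3, 7/6, 2/3], [10/3, 17/6, 4/3], [-1/3, -1/3, -1/3]].
Y = D⁻¹C = [[5/3, 7/6, 2/3], [10/3, 17/6, 4/3], [-1/3, -1/3, -1/3]] · [[-9, 22], [0, -20], [27, -17]] = [[3, 2], [6, -6], [-6, 5]].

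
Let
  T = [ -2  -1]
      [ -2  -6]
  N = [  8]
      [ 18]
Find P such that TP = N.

P = [[-3], [-2]]

T is on the left of P, so left-multiply by T⁻¹: P = T⁻¹N.
det T = 10, so T⁻¹ = [[-3/5, 1/10], [1/5, -1/5]].
P = T⁻¹N = [[-3/5, 1/10], [1/5, -1/5]] · [[8], [18]] = [[-3], [-2]].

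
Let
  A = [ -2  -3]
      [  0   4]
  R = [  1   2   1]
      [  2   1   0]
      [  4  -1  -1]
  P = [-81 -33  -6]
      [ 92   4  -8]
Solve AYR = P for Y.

Left-multiply by A⁻¹ and right-multiply by R⁻¹: Y = A⁻¹PR⁻¹.
det A = -8, so A⁻¹ = [[-1/2, -3/8], [0, 1/4]].
det R = -3; the adjugate gives R⁻¹ = [[1/3, -1/3, 1/3], [-2/3, 5/3, -2/3], [2, -3, 1]].
A⁻¹P = [[6, 15, 6], [23, 1, -2]].
Y = (A⁻¹P)R⁻¹ = [[4, 5, -2], [3, 0, 5]].

Y = [[4, 5, -2], [3, 0, 5]]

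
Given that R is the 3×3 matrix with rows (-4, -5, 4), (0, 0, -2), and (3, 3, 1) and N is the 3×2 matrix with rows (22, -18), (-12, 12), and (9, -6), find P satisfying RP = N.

Since R multiplies P on the left, P = R⁻¹N.
det R = 6, so R⁻¹ = [[1, 17/6, 5/3], [-1, -8/3, -4/3], [0, -1/2, 0]].
P = R⁻¹N = [[1, 17/6, 5/3], [-1, -8/3, -4/3], [0, -1/2, 0]] · [[22, -18], [-12, 12], [9, -6]] = [[3, 6], [-2, -6], [6, -6]].

P = [[3, 6], [-2, -6], [6, -6]]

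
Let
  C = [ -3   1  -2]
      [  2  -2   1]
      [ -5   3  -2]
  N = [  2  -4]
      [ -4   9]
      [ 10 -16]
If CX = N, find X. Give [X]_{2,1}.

1

Since C multiplies X on the left, X = C⁻¹N.
det C = 4; the adjugate gives C⁻¹ = [[1/4, -1, -3/4], [-1/4, -1, -1/4], [-1, 1, 1]].
X = C⁻¹N = [[1/4, -1, -3/4], [-1/4, -1, -1/4], [-1, 1, 1]] · [[2, -4], [-4, 9], [10, -16]] = [[-3, 2], [1, -4], [4, -3]].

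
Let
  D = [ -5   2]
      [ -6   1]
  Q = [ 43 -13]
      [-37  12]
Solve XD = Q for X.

D is on the right of X, so right-multiply by D⁻¹: X = QD⁻¹.
D has determinant 7; D⁻¹ = [[1/7, -2/7], [6/7, -5/7]].
X = QD⁻¹ = [[43, -13], [-37, 12]] · [[1/7, -2/7], [6/7, -5/7]] = [[-5, -3], [5, 2]].

X = [[-5, -3], [5, 2]]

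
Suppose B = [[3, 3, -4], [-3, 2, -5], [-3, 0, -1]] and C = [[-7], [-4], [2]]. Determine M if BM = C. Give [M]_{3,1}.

4

Since B multiplies M on the left, M = B⁻¹C.
B has determinant 6; B⁻¹ = [[-1/3, 1/2, -7/6], [2, -5/2, 9/2], [1, -3/2, 5/2]].
M = B⁻¹C = [[-1/3, 1/2, -7/6], [2, -5/2, 9/2], [1, -3/2, 5/2]] · [[-7], [-4], [2]] = [[-2], [5], [4]].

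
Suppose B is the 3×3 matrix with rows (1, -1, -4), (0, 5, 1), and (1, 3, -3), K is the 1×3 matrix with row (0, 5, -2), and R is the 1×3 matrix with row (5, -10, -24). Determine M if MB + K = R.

M = [[5, -2, 0]]

MB = R − K = [[5, -15, -22]].
Right-multiplying both sides by B⁻¹ gives M = (R − K)B⁻¹.
det B = 1; the adjugate gives B⁻¹ = [[-18, -15, 19], [1, 1, -1], [-5, -4, 5]].
M = (R − K)B⁻¹ = [[5, -2, 0]].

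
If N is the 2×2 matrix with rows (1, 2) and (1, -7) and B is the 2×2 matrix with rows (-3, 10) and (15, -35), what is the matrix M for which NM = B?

Left-multiplying both sides by N⁻¹ gives M = N⁻¹B.
det N = -9, so N⁻¹ = [[7/9, 2/9], [1/9, -1/9]].
M = N⁻¹B = [[7/9, 2/9], [1/9, -1/9]] · [[-3, 10], [15, -35]] = [[1, 0], [-2, 5]].

M = [[1, 0], [-2, 5]]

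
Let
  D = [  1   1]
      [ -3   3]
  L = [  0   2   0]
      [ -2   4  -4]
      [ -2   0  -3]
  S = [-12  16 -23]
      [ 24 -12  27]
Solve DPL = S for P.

P = [[3, 1, 4], [-5, 4, -3]]

Left-multiply by D⁻¹ and right-multiply by L⁻¹: P = D⁻¹SL⁻¹.
D has determinant 6; D⁻¹ = [[1/2, -1/6], [1/2, 1/6]].
L has determinant 4; L⁻¹ = [[-3, 3/2, -2], [1/2, 0, 0], [2, -1, 1]].
D⁻¹S = [[-10, 10, -16], [-2, 6, -7]].
P = (D⁻¹S)L⁻¹ = [[3, 1, 4], [-5, 4, -3]].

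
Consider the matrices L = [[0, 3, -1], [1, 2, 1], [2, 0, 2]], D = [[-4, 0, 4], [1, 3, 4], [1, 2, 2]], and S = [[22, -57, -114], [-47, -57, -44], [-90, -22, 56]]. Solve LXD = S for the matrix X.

X = [[5, 1, -1], [-2, -5, -4], [5, -2, -3]]

X = L⁻¹SD⁻¹ (apply L⁻¹ on the left and D⁻¹ on the right).
det L = 4, so L⁻¹ = [[1, -3/2, 5/4], [0, 1/2, -1/4], [-1, 3/2, -3/4]].
det D = 4, so D⁻¹ = [[-1/2, 2, -3], [1/2, -3, 5], [-1/4, 2, -3]].
L⁻¹S = [[-20, 1, 22], [-1, -23, -36], [-25, -12, 6]].
X = (L⁻¹S)D⁻¹ = [[5, 1, -1], [-2, -5, -4], [5, -2, -3]].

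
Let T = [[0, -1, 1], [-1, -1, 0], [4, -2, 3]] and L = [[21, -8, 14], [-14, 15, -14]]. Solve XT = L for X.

X = [[-1, -1, 5], [1, -6, -5]]

Right-multiplying both sides by T⁻¹ gives X = LT⁻¹.
det T = 3; the adjugate gives T⁻¹ = [[-1, 1/3, 1/3], [1, -4/3, -1/3], [2, -4/3, -1/3]].
X = LT⁻¹ = [[21, -8, 14], [-14, 15, -14]] · [[-1, 1/3, 1/3], [1, -4/3, -1/3], [2, -4/3, -1/3]] = [[-1, -1, 5], [1, -6, -5]].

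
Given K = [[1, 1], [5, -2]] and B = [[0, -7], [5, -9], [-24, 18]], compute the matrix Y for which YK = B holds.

Y = [[-5, 1], [-5, 2], [6, -6]]

Since K sits to the right of Y, Y = BK⁻¹.
K has determinant -7; K⁻¹ = [[2/7, 1/7], [5/7, -1/7]].
Y = BK⁻¹ = [[0, -7], [5, -9], [-24, 18]] · [[2/7, 1/7], [5/7, -1/7]] = [[-5, 1], [-5, 2], [6, -6]].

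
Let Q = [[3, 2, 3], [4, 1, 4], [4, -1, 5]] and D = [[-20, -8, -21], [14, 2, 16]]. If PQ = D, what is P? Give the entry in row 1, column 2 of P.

-1

Right-multiplying both sides by Q⁻¹ gives P = DQ⁻¹.
det Q = -5; the adjugate gives Q⁻¹ = [[-9/5, 13/5, -1], [4/5, -3/5, 0], [8/5, -11/5, 1]].
P = DQ⁻¹ = [[-20, -8, -21], [14, 2, 16]] · [[-9/5, 13/5, -1], [4/5, -3/5, 0], [8/5, -11/5, 1]] = [[-4, -1, -1], [2, 0, 2]].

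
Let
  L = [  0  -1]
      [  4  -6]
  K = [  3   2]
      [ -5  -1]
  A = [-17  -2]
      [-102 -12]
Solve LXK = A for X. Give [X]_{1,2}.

0

Isolating X: multiply by L⁻¹ from the left and K⁻¹ from the right, so X = L⁻¹AK⁻¹.
det L = 4, so L⁻¹ = [[-3/2, 1/4], [-1, 0]].
det K = 7; the adjugate gives K⁻¹ = [[-1/7, -2/7], [5/7, 3/7]].
L⁻¹A = [[0, 0], [17, 2]].
X = (L⁻¹A)K⁻¹ = [[0, 0], [-1, -4]].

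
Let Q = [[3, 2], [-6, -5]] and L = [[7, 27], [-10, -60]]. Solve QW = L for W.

W = [[5, 5], [-4, 6]]

Left-multiplying both sides by Q⁻¹ gives W = Q⁻¹L.
Q has determinant -3; Q⁻¹ = [[5/3, 2/3], [-2, -1]].
W = Q⁻¹L = [[5/3, 2/3], [-2, -1]] · [[7, 27], [-10, -60]] = [[5, 5], [-4, 6]].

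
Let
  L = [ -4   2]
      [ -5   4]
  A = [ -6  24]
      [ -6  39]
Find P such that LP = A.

P = [[2, -3], [1, 6]]

Left-multiplying both sides by L⁻¹ gives P = L⁻¹A.
L has determinant -6; L⁻¹ = [[-2/3, 1/3], [-5/6, 2/3]].
P = L⁻¹A = [[-2/3, 1/3], [-5/6, 2/3]] · [[-6, 24], [-6, 39]] = [[2, -3], [1, 6]].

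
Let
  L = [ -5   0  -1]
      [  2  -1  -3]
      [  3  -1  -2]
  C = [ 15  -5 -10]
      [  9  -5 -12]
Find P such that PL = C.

P = [[0, 0, 5], [1, 1, 4]]

Right-multiplying both sides by L⁻¹ gives P = CL⁻¹.
det L = 4; the adjugate gives L⁻¹ = [[-1/4, 1/4, -1/4], [-5/4, 13/4, -17/4], [1/4, -5/4, 5/4]].
P = CL⁻¹ = [[15, -5, -10], [9, -5, -12]] · [[-1/4, 1/4, -1/4], [-5/4, 13/4, -17/4], [1/4, -5/4, 5/4]] = [[0, 0, 5], [1, 1, 4]].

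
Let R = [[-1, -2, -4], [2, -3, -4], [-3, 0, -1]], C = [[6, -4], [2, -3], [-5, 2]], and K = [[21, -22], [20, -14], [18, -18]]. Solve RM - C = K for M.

M = [[-3, 4], [-4, 3], [-4, 4]]

RM = K + C = [[27, -26], [22, -17], [13, -16]].
R is on the left of M, so left-multiply by R⁻¹: M = R⁻¹(K + C).
det R = 5, so R⁻¹ = [[3/5, -2/5, -4/5], [14/5, -11/5, -12/5], [-9/5, 6/5, 7/5]].
M = R⁻¹(K + C) = [[-3, 4], [-4, 3], [-4, 4]].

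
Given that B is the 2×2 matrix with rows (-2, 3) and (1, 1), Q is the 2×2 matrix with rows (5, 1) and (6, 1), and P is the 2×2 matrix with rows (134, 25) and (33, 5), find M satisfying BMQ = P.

Left-multiply by B⁻¹ and right-multiply by Q⁻¹: M = B⁻¹PQ⁻¹.
det B = -5, so B⁻¹ = [[-1/5, 3/5], [1/5, 2/5]].
Q has determinant -1; Q⁻¹ = [[-1, 1], [6, -5]].
B⁻¹P = [[-7, -2], [40, 7]].
M = (B⁻¹P)Q⁻¹ = [[-5, 3], [2, 5]].

M = [[-5, 3], [2, 5]]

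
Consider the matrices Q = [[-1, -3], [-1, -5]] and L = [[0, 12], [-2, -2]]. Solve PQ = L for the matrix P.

Q is on the right of P, so right-multiply by Q⁻¹: P = LQ⁻¹.
det Q = 2, so Q⁻¹ = [[-5/2, 3/2], [1/2, -1/2]].
P = LQ⁻¹ = [[0, 12], [-2, -2]] · [[-5/2, 3/2], [1/2, -1/2]] = [[6, -6], [4, -2]].

P = [[6, -6], [4, -2]]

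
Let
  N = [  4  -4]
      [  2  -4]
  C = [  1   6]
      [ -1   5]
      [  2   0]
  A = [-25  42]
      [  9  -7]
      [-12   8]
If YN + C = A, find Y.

Y = [[-4, -5], [2, 1], [-5, 3]]

YN = A − C = [[-26, 36], [10, -12], [-14, 8]].
Right-multiplying both sides by N⁻¹ gives Y = (A − C)N⁻¹.
det N = -8; the adjugate gives N⁻¹ = [[1/2, -1/2], [1/4, -1/2]].
Y = (A − C)N⁻¹ = [[-4, -5], [2, 1], [-5, 3]].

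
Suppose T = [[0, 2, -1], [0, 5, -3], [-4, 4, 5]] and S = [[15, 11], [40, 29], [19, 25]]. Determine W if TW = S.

T is on the left of W, so left-multiply by T⁻¹: W = T⁻¹S.
det T = 4; the adjugate gives T⁻¹ = [[37/4, -7/2, -1/4], [3, -1, 0], [5, -2, 0]].
W = T⁻¹S = [[37/4, -7/2, -1/4], [3, -1, 0], [5, -2, 0]] · [[15, 11], [40, 29], [19, 25]] = [[-6, -6], [5, 4], [-5, -3]].

W = [[-6, -6], [5, 4], [-5, -3]]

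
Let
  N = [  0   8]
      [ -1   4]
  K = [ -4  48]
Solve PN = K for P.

P = [[4, 4]]

Since N sits to the right of P, P = KN⁻¹.
det N = 8; the adjugate gives N⁻¹ = [[1/2, -1], [1/8, 0]].
P = KN⁻¹ = [[-4, 48]] · [[1/2, -1], [1/8, 0]] = [[4, 4]].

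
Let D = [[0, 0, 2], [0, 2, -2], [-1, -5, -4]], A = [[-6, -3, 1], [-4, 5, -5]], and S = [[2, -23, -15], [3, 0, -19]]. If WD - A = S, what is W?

WD = S + A = [[-4, -26, -14], [-1, 5, -24]].
D is on the right of W, so right-multiply by D⁻¹: W = (S + A)D⁻¹.
det D = 4, so D⁻¹ = [[-9/2, -5/2, -1], [1/2, 1/2, 0], [1/2, 0, 0]].
W = (S + A)D⁻¹ = [[-2, -3, 4], [-5, 5, 1]].

W = [[-2, -3, 4], [-5, 5, 1]]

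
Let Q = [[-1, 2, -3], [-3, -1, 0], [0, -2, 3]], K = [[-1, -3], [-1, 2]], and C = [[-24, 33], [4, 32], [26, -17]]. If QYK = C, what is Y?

Y = [[4, -2], [-4, 2], [-5, -5]]

Left-multiply by Q⁻¹ and right-multiply by K⁻¹: Y = Q⁻¹CK⁻¹.
det Q = 3, so Q⁻¹ = [[-1, 0, -1], [3, -1, 3], [2, -2/3, 7/3]].
det K = -5, so K⁻¹ = [[-2/5, -3/5], [-1/5, 1/5]].
Q⁻¹C = [[-2, -16], [2, 16], [10, 5]].
Y = (Q⁻¹C)K⁻¹ = [[4, -2], [-4, 2], [-5, -5]].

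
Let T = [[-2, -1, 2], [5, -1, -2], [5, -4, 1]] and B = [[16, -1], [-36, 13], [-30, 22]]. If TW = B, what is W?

W = [[-4, 2], [4, -3], [6, 0]]

T is on the left of W, so left-multiply by T⁻¹: W = T⁻¹B.
det T = 3, so T⁻¹ = [[-3, -7/3, 4/3], [-5, -4, 2], [-5, -13/3, 7/3]].
W = T⁻¹B = [[-3, -7/3, 4/3], [-5, -4, 2], [-5, -13/3, 7/3]] · [[16, -1], [-36, 13], [-30, 22]] = [[-4, 2], [4, -3], [6, 0]].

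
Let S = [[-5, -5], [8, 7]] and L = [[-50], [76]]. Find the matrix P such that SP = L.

P = [[6], [4]]

S is on the left of P, so left-multiply by S⁻¹: P = S⁻¹L.
S has determinant 5; S⁻¹ = [[7/5, 1], [-8/5, -1]].
P = S⁻¹L = [[7/5, 1], [-8/5, -1]] · [[-50], [76]] = [[6], [4]].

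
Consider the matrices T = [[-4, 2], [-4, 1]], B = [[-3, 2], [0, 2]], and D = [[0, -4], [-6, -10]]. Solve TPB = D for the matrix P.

P = [[-1, 3], [-2, 5]]

P = T⁻¹DB⁻¹ (apply T⁻¹ on the left and B⁻¹ on the right).
det T = 4; the adjugate gives T⁻¹ = [[1/4, -1/2], [1, -1]].
det B = -6; the adjugate gives B⁻¹ = [[-1/3, 1/3], [0, 1/2]].
T⁻¹D = [[3, 4], [6, 6]].
P = (T⁻¹D)B⁻¹ = [[-1, 3], [-2, 5]].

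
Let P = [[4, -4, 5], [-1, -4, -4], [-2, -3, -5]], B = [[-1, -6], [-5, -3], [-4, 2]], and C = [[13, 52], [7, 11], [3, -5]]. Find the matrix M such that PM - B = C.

PM = C + B = [[12, 46], [2, 8], [-1, -3]].
Left-multiplying both sides by P⁻¹ gives M = P⁻¹(C + B).
P has determinant -5; P⁻¹ = [[-8/5, 7, -36/5], [-3/5, 2, -11/5], [1, -4, 4]].
M = P⁻¹(C + B) = [[2, 4], [-1, -5], [0, 2]].

M = [[2, 4], [-1, -5], [0, 2]]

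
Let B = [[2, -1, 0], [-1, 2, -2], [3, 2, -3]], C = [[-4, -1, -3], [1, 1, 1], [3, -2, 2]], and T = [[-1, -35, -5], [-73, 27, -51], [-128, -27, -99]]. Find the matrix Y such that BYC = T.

Isolating Y: multiply by B⁻¹ from the left and C⁻¹ from the right, so Y = B⁻¹TC⁻¹.
B has determinant 5; B⁻¹ = [[-2/5, -3/5, 2/5], [-9/5, -6/5, 4/5], [-8/5, -7/5, 3/5]].
det C = -2, so C⁻¹ = [[-2, -4, -1], [-1/2, -1/2, -1/2], [5/2, 11/2, 3/2]].
B⁻¹T = [[-7, -13, -7], [-13, 9, -9], [27, 2, 20]].
Y = (B⁻¹T)C⁻¹ = [[3, -4, 3], [-1, -2, -5], [-5, 1, 2]].

Y = [[3, -4, 3], [-1, -2, -5], [-5, 1, 2]]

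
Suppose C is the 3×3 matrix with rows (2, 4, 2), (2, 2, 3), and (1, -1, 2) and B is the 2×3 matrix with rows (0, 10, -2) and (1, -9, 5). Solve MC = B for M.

Since C sits to the right of M, M = BC⁻¹.
det C = 2; the adjugate gives C⁻¹ = [[7/2, -5, 4], [-1/2, 1, -1], [-2, 3, -2]].
M = BC⁻¹ = [[0, 10, -2], [1, -9, 5]] · [[7/2, -5, 4], [-1/2, 1, -1], [-2, 3, -2]] = [[-1, 4, -6], [-2, 1, 3]].

M = [[-1, 4, -6], [-2, 1, 3]]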